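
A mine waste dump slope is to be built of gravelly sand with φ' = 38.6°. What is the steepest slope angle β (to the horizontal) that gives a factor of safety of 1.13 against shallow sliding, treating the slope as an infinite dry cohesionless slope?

β = 35.2°

For an infinite dry cohesionless slope FS = tanφ'/tanβ, so tanβ = tanφ' / FS.
tanβ = tan38.6° / 1.13 = 0.7983 / 1.13 = 0.7065
β = arctan(0.7065) = 35.24°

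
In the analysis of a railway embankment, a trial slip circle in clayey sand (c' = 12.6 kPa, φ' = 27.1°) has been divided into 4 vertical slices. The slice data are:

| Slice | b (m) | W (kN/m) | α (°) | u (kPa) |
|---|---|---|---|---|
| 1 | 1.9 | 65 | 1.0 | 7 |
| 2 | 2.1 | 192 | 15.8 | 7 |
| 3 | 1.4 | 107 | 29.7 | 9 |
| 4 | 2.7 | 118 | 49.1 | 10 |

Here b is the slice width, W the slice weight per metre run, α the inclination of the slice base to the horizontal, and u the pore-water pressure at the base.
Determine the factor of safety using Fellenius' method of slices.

FS = 1.51

Ordinary method of slices: FS = Σ[c'·Δl_i + (W_i cosα_i − u_i·Δl_i)·tanφ'] / Σ W_i sinα_i, with Δl_i = b_i / cosα_i.
Slice 1: Δl = 1.9/cos1.0° = 1.900 m; N'_1 = 65·cos1.0° − 7·1.900 = 51.7; c'Δl = 23.94; W sinα = 1.1
Slice 2: Δl = 2.1/cos15.8° = 2.182 m; N'_2 = 192·cos15.8° − 7·2.182 = 169.5; c'Δl = 27.50; W sinα = 52.3
Slice 3: Δl = 1.4/cos29.7° = 1.612 m; N'_3 = 107·cos29.7° − 9·1.612 = 78.4; c'Δl = 20.31; W sinα = 53.0
Slice 4: Δl = 2.7/cos49.1° = 4.124 m; N'_4 = 118·cos49.1° − 10·4.124 = 36.0; c'Δl = 51.96; W sinα = 89.2
Σc'Δl = 123.7 kN/m; ΣN' = 335.6 kN/m; ΣW sinα = 195.6 kN/m
Resisting = 123.7 + 335.6·tan27.1° = 123.7 + 171.7 = 295.5 kN/m
FS = 295.5 / 195.6 = 1.510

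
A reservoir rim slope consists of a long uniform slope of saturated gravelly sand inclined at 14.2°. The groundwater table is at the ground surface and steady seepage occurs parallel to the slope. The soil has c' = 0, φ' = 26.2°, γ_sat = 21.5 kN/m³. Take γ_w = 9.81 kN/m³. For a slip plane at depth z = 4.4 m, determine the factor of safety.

FS = 1.06

With seepage parallel to the slope and the water table at the surface, the effective normal stress on the slip plane uses the buoyant unit weight γ' = γ_sat − γ_w while the driving shear stress uses γ_sat:
FS = [c' + γ' z cos²β tanφ'] / [γ_sat z sinβ cosβ]
(For c' = 0 this reduces to FS = (γ'/γ_sat)·tanφ'/tanβ.)
γ' = 21.5 − 9.81 = 11.69 kN/m³
Numerator = 0.0 + 11.69·4.4·cos²14.2°·tan26.2° = 0.0 + 11.69·4.4·0.9398·0.4921 = 23.787 kPa
Denominator = 21.5·4.4·sin14.2°·cos14.2° = 21.5·4.4·0.2453·0.9694 = 22.497 kPa
FS = 23.787 / 22.497 = 1.057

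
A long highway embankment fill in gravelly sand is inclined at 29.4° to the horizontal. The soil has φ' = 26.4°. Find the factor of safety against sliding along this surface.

For a dry cohesionless infinite slope the factor of safety is FS = tanφ' / tanβ.
FS = tan26.4° / tan29.4° = 0.4964 / 0.5635 = 0.881

FS = 0.88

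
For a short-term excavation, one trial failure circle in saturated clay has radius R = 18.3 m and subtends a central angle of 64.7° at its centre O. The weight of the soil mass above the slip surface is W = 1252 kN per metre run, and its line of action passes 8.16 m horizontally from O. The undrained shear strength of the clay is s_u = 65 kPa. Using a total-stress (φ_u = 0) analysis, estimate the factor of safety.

Taking moments about the centre O, the resisting moment is provided by the undrained shear strength acting along the arc:
Arc length L_a = R·θ = 18.3·(64.7°·π/180) = 18.3·1.1292 = 20.66 m
M_R = s_u·L_a·R = 65·20.66·18.3 = 24580.9 kN·m/m
M_D = W·d = 1252·8.16 = 10216.3 kN·m/m
FS = M_R / M_D = 24580.9 / 10216.3 = 2.406

FS = 2.41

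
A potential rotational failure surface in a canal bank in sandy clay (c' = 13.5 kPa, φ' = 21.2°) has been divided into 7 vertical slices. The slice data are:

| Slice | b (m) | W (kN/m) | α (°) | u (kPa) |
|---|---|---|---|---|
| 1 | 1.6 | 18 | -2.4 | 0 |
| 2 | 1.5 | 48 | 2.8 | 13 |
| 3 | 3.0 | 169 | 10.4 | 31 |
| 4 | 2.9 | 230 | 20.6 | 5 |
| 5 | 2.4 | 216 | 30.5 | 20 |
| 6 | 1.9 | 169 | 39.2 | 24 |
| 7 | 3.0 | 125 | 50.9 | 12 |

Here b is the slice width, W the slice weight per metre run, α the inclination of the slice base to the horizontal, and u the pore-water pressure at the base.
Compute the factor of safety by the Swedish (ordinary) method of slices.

FS = 1.10

Ordinary method of slices: FS = Σ[c'·Δl_i + (W_i cosα_i − u_i·Δl_i)·tanφ'] / Σ W_i sinα_i, with Δl_i = b_i / cosα_i.
Slice 1: Δl = 1.6/cos(-2.4°) = 1.601 m; N'_1 = 18·cos(-2.4°) − 0·1.601 = 18.0; c'Δl = 21.62; W sinα = -0.8
Slice 2: Δl = 1.5/cos2.8° = 1.502 m; N'_2 = 48·cos2.8° − 13·1.502 = 28.4; c'Δl = 20.27; W sinα = 2.3
Slice 3: Δl = 3.0/cos10.4° = 3.050 m; N'_3 = 169·cos10.4° − 31·3.050 = 71.7; c'Δl = 41.18; W sinα = 30.5
Slice 4: Δl = 2.9/cos20.6° = 3.098 m; N'_4 = 230·cos20.6° − 5·3.098 = 199.8; c'Δl = 41.82; W sinα = 80.9
Slice 5: Δl = 2.4/cos30.5° = 2.785 m; N'_5 = 216·cos30.5° − 20·2.785 = 130.4; c'Δl = 37.60; W sinα = 109.6
Slice 6: Δl = 1.9/cos39.2° = 2.452 m; N'_6 = 169·cos39.2° − 24·2.452 = 72.1; c'Δl = 33.10; W sinα = 106.8
Slice 7: Δl = 3.0/cos50.9° = 4.757 m; N'_7 = 125·cos50.9° − 12·4.757 = 21.8; c'Δl = 64.22; W sinα = 97.0
Σc'Δl = 259.8 kN/m; ΣN' = 542.2 kN/m; ΣW sinα = 426.5 kN/m
Resisting = 259.8 + 542.2·tan21.2° = 259.8 + 210.3 = 470.1 kN/m
FS = 470.1 / 426.5 = 1.102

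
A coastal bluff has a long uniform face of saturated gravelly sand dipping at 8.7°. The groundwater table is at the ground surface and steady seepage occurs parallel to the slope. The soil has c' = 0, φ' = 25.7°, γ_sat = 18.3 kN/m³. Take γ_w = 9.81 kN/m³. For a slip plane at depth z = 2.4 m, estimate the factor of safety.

FS = 1.46

With seepage parallel to the slope and the water table at the surface, the effective normal stress on the slip plane uses the buoyant unit weight γ' = γ_sat − γ_w while the driving shear stress uses γ_sat:
FS = [c' + γ' z cos²β tanφ'] / [γ_sat z sinβ cosβ]
(For c' = 0 this reduces to FS = (γ'/γ_sat)·tanφ'/tanβ.)
γ' = 18.3 − 9.81 = 8.49 kN/m³
Numerator = 0.0 + 8.49·2.4·cos²8.7°·tan25.7° = 0.0 + 8.49·2.4·0.9771·0.4813 = 9.582 kPa
Denominator = 18.3·2.4·sin8.7°·cos8.7° = 18.3·2.4·0.1513·0.9885 = 6.567 kPa
FS = 9.582 / 6.567 = 1.459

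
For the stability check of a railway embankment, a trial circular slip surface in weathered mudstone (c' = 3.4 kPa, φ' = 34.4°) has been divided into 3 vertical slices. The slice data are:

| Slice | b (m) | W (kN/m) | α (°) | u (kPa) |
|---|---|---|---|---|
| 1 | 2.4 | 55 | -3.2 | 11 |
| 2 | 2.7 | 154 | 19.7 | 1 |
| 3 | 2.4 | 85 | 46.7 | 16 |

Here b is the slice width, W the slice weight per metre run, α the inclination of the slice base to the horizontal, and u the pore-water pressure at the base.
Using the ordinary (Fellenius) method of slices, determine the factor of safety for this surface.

Ordinary method of slices: FS = Σ[c'·Δl_i + (W_i cosα_i − u_i·Δl_i)·tanφ'] / Σ W_i sinα_i, with Δl_i = b_i / cosα_i.
Slice 1: Δl = 2.4/cos(-3.2°) = 2.404 m; N'_1 = 55·cos(-3.2°) − 11·2.404 = 28.5; c'Δl = 8.17; W sinα = -3.1
Slice 2: Δl = 2.7/cos19.7° = 2.868 m; N'_2 = 154·cos19.7° − 1·2.868 = 142.1; c'Δl = 9.75; W sinα = 51.9
Slice 3: Δl = 2.4/cos46.7° = 3.499 m; N'_3 = 85·cos46.7° − 16·3.499 = 2.3; c'Δl = 11.90; W sinα = 61.9
Σc'Δl = 29.8 kN/m; ΣN' = 172.9 kN/m; ΣW sinα = 110.7 kN/m
Resisting = 29.8 + 172.9·tan34.4° = 29.8 + 118.4 = 148.2 kN/m
FS = 148.2 / 110.7 = 1.339

FS = 1.34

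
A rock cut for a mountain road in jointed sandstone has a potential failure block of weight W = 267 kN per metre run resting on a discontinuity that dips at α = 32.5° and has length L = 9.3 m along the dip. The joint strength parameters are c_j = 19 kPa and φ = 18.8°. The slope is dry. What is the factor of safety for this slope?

Resolving the block weight along and normal to the plane and applying the Mohr–Coulomb strength on the joint:
N' = W cosα = 267·cos32.5° = 225.2 kN/m
Driving force T = W sinα = 267·sin32.5° = 143.5 kN/m
Resisting force R = c_j·L + N'·tanφ = 19·9.3 + 225.2·tan18.8° = 176.7 + 76.7 = 253.4 kN/m
FS = R / T = 253.4 / 143.5 = 1.766

FS = 1.77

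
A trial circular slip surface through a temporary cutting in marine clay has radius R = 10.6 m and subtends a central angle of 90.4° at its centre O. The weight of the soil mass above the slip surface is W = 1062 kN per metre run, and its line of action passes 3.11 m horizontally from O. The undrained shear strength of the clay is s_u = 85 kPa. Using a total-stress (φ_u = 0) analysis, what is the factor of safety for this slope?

Taking moments about the centre O, the resisting moment is provided by the undrained shear strength acting along the arc:
Arc length L_a = R·θ = 10.6·(90.4°·π/180) = 10.6·1.5778 = 16.72 m
M_R = s_u·L_a·R = 85·16.72·10.6 = 15068.7 kN·m/m
M_D = W·d = 1062·3.11 = 3302.8 kN·m/m
FS = M_R / M_D = 15068.7 / 3302.8 = 4.562

FS = 4.56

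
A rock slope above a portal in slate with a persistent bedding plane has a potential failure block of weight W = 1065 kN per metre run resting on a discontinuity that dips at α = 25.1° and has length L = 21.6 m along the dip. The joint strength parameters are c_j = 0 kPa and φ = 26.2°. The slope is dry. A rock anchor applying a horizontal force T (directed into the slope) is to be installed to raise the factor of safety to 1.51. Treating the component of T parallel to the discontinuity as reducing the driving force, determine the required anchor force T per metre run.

T = 132 kN/m

Resolving forces along and normal to the sliding plane, with the horizontal anchor force T adding T·sinα to the effective normal force and T·cosα acting up the plane against the driving force:
FS = [c_jL + (W cosα + T sinα) tanφ] / [W sinα − T cosα]
Without the anchor: N' = 964.4 kN/m, driving T_d = 451.8 kN/m, resisting R = 0·21.6 + 964.4·tan26.2° = 474.6 kN/m, FS = 1.05.
Setting FS = 1.51 and solving for T:
1.51·(451.8 − T cos25.1°) = 474.6 + T sin25.1°·tan26.2°
T·(sin25.1°·tan26.2° + 1.51·cos25.1°) = 1.51·451.8 − 474.6
T·(0.4242·0.4921 + 1.51·0.9056) = 682.2 − 474.6 = 207.6
T·1.5761 = 207.6
T = 131.7 kN/m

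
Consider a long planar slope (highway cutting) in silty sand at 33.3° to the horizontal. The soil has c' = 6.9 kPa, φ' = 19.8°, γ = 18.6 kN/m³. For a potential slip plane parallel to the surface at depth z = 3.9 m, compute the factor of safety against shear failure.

FS = 0.76

For an infinite slope with a slip plane parallel to the surface (no pore pressure): FS = [c' + γz cos²β tanφ'] / [γz sinβ cosβ].
γz = 18.6·3.9 = 72.54 kN/m²
Numerator = 6.9 + 72.54·cos²33.3°·tan19.8° = 6.9 + 72.54·0.6986·0.3600 = 25.144 kPa
Denominator = 72.54·sin33.3°·cos33.3° = 72.54·0.5490·0.8358 = 33.287 kPa
FS = 25.144 / 33.287 = 0.755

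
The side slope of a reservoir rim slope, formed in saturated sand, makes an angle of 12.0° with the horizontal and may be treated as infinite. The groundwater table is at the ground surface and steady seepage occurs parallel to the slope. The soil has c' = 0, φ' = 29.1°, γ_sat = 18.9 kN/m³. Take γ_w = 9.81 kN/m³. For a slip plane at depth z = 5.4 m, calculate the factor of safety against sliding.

With seepage parallel to the slope and the water table at the surface, the effective normal stress on the slip plane uses the buoyant unit weight γ' = γ_sat − γ_w while the driving shear stress uses γ_sat:
FS = [c' + γ' z cos²β tanφ'] / [γ_sat z sinβ cosβ]
(For c' = 0 this reduces to FS = (γ'/γ_sat)·tanφ'/tanβ.)
γ' = 18.9 − 9.81 = 9.09 kN/m³
Numerator = 0.0 + 9.09·5.4·cos²12.0°·tan29.1° = 0.0 + 9.09·5.4·0.9568·0.5566 = 26.140 kPa
Denominator = 18.9·5.4·sin12.0°·cos12.0° = 18.9·5.4·0.2079·0.9781 = 20.756 kPa
FS = 26.140 / 20.756 = 1.259

FS = 1.26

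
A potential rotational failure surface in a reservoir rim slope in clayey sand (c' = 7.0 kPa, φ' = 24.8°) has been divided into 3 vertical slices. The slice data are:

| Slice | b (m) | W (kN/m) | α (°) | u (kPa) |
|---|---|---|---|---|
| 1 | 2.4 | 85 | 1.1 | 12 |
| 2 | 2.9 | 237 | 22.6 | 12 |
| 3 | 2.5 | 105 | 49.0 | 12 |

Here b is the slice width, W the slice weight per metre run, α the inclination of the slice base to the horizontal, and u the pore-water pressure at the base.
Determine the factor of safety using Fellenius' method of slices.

Ordinary method of slices: FS = Σ[c'·Δl_i + (W_i cosα_i − u_i·Δl_i)·tanφ'] / Σ W_i sinα_i, with Δl_i = b_i / cosα_i.
Slice 1: Δl = 2.4/cos1.1° = 2.400 m; N'_1 = 85·cos1.1° − 12·2.400 = 56.2; c'Δl = 16.80; W sinα = 1.6
Slice 2: Δl = 2.9/cos22.6° = 3.141 m; N'_2 = 237·cos22.6° − 12·3.141 = 181.1; c'Δl = 21.99; W sinα = 91.1
Slice 3: Δl = 2.5/cos49.0° = 3.811 m; N'_3 = 105·cos49.0° − 12·3.811 = 23.2; c'Δl = 26.67; W sinα = 79.2
Σc'Δl = 65.5 kN/m; ΣN' = 260.4 kN/m; ΣW sinα = 172.0 kN/m
Resisting = 65.5 + 260.4·tan24.8° = 65.5 + 120.3 = 185.8 kN/m
FS = 185.8 / 172.0 = 1.081

FS = 1.08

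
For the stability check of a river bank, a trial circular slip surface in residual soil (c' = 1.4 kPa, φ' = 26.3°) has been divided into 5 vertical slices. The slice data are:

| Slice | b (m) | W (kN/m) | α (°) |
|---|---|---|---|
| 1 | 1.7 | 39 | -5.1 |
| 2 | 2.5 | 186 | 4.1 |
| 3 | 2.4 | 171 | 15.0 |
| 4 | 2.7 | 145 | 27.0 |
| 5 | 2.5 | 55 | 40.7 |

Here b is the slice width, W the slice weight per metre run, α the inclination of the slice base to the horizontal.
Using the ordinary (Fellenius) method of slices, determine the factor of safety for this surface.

FS = 1.90

Ordinary method of slices: FS = Σ[c'·Δl_i + (W_i cosα_i)·tanφ'] / Σ W_i sinα_i, with Δl_i = b_i / cosα_i.
Slice 1: Δl = 1.7/cos(-5.1°) = 1.707 m; N'_1 = 39·cos(-5.1°) = 38.8; c'Δl = 2.39; W sinα = -3.5
Slice 2: Δl = 2.5/cos4.1° = 2.506 m; N'_2 = 186·cos4.1° = 185.5; c'Δl = 3.51; W sinα = 13.3
Slice 3: Δl = 2.4/cos15.0° = 2.485 m; N'_3 = 171·cos15.0° = 165.2; c'Δl = 3.48; W sinα = 44.3
Slice 4: Δl = 2.7/cos27.0° = 3.030 m; N'_4 = 145·cos27.0° = 129.2; c'Δl = 4.24; W sinα = 65.8
Slice 5: Δl = 2.5/cos40.7° = 3.298 m; N'_5 = 55·cos40.7° = 41.7; c'Δl = 4.62; W sinα = 35.9
Σc'Δl = 18.2 kN/m; ΣN' = 560.4 kN/m; ΣW sinα = 155.8 kN/m
Resisting = 18.2 + 560.4·tan26.3° = 18.2 + 277.0 = 295.2 kN/m
FS = 295.2 / 155.8 = 1.895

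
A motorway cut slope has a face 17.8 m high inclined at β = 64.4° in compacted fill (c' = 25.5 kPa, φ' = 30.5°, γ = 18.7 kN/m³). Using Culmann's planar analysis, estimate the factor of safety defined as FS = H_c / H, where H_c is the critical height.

H_c = (4c'/γ) · sinβ cosφ' / [1 − cos(β − φ')]
    = (4·25.5/18.7) · sin64.4°·cos30.5° / [1 − cos33.9°]
    = 5.455 · 0.7770 / 0.1700 = 24.93 m
FS = H_c / H = 24.93 / 17.8 = 1.401

FS = 1.40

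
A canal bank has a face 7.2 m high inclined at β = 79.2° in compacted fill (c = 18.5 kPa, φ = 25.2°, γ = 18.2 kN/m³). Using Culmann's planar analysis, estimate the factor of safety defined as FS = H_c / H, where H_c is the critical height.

FS = 1.22

H_c = (4c/γ) · sinβ cosφ / [1 − cos(β − φ)]
    = (4·18.5/18.2) · sin79.2°·cos25.2° / [1 − cos54.0°]
    = 4.066 · 0.8888 / 0.4122 = 8.77 m
FS = H_c / H = 8.77 / 7.2 = 1.218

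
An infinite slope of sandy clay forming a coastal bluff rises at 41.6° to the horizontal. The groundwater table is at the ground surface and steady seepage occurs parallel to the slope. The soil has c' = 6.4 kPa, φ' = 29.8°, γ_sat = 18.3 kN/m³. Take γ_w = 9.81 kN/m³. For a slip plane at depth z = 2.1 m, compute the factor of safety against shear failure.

With seepage parallel to the slope and the water table at the surface, the effective normal stress on the slip plane uses the buoyant unit weight γ' = γ_sat − γ_w while the driving shear stress uses γ_sat:
FS = [c' + γ' z cos²β tanφ'] / [γ_sat z sinβ cosβ]
γ' = 18.3 − 9.81 = 8.49 kN/m³
Numerator = 6.4 + 8.49·2.1·cos²41.6°·tan29.8° = 6.4 + 8.49·2.1·0.5592·0.5727 = 12.110 kPa
Denominator = 18.3·2.1·sin41.6°·cos41.6° = 18.3·2.1·0.6639·0.7478 = 19.080 kPa
FS = 12.110 / 19.080 = 0.635

FS = 0.63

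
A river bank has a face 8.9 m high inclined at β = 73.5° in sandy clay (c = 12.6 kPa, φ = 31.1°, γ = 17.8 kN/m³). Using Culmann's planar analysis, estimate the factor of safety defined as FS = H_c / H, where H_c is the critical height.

FS = 1.00

H_c = (4c/γ) · sinβ cosφ / [1 − cos(β − φ)]
    = (4·12.6/17.8) · sin73.5°·cos31.1° / [1 − cos42.4°]
    = 2.831 · 0.8210 / 0.2615 = 8.89 m
FS = H_c / H = 8.89 / 8.9 = 0.999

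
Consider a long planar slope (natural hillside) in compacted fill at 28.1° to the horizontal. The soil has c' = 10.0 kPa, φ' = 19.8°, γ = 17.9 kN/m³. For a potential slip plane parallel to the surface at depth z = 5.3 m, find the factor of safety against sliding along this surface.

FS = 0.93

For an infinite slope with a slip plane parallel to the surface (no pore pressure): FS = [c' + γz cos²β tanφ'] / [γz sinβ cosβ].
γz = 17.9·5.3 = 94.87 kN/m²
Numerator = 10.0 + 94.87·cos²28.1°·tan19.8° = 10.0 + 94.87·0.7781·0.3600 = 36.578 kPa
Denominator = 94.87·sin28.1°·cos28.1° = 94.87·0.4710·0.8821 = 39.418 kPa
FS = 36.578 / 39.418 = 0.928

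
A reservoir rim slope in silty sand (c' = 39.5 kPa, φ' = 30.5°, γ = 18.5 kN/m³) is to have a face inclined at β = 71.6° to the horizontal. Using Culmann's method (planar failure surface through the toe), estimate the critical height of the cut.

H_c = 28.33 m

Culmann's analysis gives the critical failure plane at α_cr = (β + φ')/2 = (71.6 + 30.5)/2 = 51.0°, and the critical height
H_c = (4c'/γ) · sinβ cosφ' / [1 − cos(β − φ')]
    = (4·39.5/18.5) · sin71.6°·cos30.5° / [1 − cos(41.1°)]
    = 8.541 · 0.9489·0.8616 / [1 − 0.7536]
    = 8.541 · 0.8176 / 0.2464
    = 28.33 m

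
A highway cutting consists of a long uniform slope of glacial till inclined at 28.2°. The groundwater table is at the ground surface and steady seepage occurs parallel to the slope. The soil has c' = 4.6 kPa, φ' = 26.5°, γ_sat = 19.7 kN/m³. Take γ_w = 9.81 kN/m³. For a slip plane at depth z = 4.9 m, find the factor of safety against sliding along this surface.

FS = 0.58

With seepage parallel to the slope and the water table at the surface, the effective normal stress on the slip plane uses the buoyant unit weight γ' = γ_sat − γ_w while the driving shear stress uses γ_sat:
FS = [c' + γ' z cos²β tanφ'] / [γ_sat z sinβ cosβ]
γ' = 19.7 − 9.81 = 9.89 kN/m³
Numerator = 4.6 + 9.89·4.9·cos²28.2°·tan26.5° = 4.6 + 9.89·4.9·0.7767·0.4986 = 23.366 kPa
Denominator = 19.7·4.9·sin28.2°·cos28.2° = 19.7·4.9·0.4726·0.8813 = 40.201 kPa
FS = 23.366 / 40.201 = 0.581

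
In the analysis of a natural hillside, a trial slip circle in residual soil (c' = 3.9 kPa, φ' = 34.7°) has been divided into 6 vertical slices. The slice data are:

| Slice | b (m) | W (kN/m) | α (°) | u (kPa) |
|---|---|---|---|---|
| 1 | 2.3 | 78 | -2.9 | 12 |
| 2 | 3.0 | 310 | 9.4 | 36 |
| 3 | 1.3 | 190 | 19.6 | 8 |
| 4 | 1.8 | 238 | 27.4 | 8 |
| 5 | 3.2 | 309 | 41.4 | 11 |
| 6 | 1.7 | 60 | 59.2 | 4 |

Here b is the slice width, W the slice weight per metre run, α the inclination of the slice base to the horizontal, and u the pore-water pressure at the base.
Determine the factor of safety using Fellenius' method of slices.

FS = 1.32

Ordinary method of slices: FS = Σ[c'·Δl_i + (W_i cosα_i − u_i·Δl_i)·tanφ'] / Σ W_i sinα_i, with Δl_i = b_i / cosα_i.
Slice 1: Δl = 2.3/cos(-2.9°) = 2.303 m; N'_1 = 78·cos(-2.9°) − 12·2.303 = 50.3; c'Δl = 8.98; W sinα = -3.9
Slice 2: Δl = 3.0/cos9.4° = 3.041 m; N'_2 = 310·cos9.4° − 36·3.041 = 196.4; c'Δl = 11.86; W sinα = 50.6
Slice 3: Δl = 1.3/cos19.6° = 1.380 m; N'_3 = 190·cos19.6° − 8·1.380 = 168.0; c'Δl = 5.38; W sinα = 63.7
Slice 4: Δl = 1.8/cos27.4° = 2.027 m; N'_4 = 238·cos27.4° − 8·2.027 = 195.1; c'Δl = 7.91; W sinα = 109.5
Slice 5: Δl = 3.2/cos41.4° = 4.266 m; N'_5 = 309·cos41.4° − 11·4.266 = 184.9; c'Δl = 16.64; W sinα = 204.3
Slice 6: Δl = 1.7/cos59.2° = 3.320 m; N'_6 = 60·cos59.2° − 4·3.320 = 17.4; c'Δl = 12.95; W sinα = 51.5
Σc'Δl = 63.7 kN/m; ΣN' = 812.0 kN/m; ΣW sinα = 475.8 kN/m
Resisting = 63.7 + 812.0·tan34.7° = 63.7 + 562.2 = 625.9 kN/m
FS = 625.9 / 475.8 = 1.315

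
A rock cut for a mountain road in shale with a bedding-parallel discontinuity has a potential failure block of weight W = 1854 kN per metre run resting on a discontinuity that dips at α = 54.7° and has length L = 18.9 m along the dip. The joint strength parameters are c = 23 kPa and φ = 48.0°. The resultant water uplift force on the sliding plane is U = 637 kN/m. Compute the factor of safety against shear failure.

FS = 0.61

Resolving the block weight along and normal to the plane and applying the Mohr–Coulomb strength on the joint:
N' = W cosα − U = 1854·cos54.7° − 637 = 434.3 kN/m
Driving force T = W sinα = 1854·sin54.7° = 1513.1 kN/m
Resisting force R = c·L + N'·tanφ = 23·18.9 + 434.3·tan48.0° = 434.7 + 482.4 = 917.1 kN/m
FS = R / T = 917.1 / 1513.1 = 0.606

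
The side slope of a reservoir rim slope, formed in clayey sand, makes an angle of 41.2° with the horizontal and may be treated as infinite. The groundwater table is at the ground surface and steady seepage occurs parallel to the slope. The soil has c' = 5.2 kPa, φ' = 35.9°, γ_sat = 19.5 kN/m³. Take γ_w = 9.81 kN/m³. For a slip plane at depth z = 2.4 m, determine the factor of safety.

FS = 0.64

With seepage parallel to the slope and the water table at the surface, the effective normal stress on the slip plane uses the buoyant unit weight γ' = γ_sat − γ_w while the driving shear stress uses γ_sat:
FS = [c' + γ' z cos²β tanφ'] / [γ_sat z sinβ cosβ]
γ' = 19.5 − 9.81 = 9.69 kN/m³
Numerator = 5.2 + 9.69·2.4·cos²41.2°·tan35.9° = 5.2 + 9.69·2.4·0.5661·0.7239 = 14.731 kPa
Denominator = 19.5·2.4·sin41.2°·cos41.2° = 19.5·2.4·0.6587·0.7524 = 23.194 kPa
FS = 14.731 / 23.194 = 0.635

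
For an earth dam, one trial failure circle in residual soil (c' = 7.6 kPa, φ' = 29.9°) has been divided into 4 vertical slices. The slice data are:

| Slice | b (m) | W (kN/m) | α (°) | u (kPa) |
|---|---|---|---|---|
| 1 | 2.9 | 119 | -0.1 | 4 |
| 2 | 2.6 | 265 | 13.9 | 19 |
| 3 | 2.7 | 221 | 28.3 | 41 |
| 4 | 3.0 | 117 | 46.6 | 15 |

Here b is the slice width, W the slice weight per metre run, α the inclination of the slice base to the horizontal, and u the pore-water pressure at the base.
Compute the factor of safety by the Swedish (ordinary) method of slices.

FS = 1.29

Ordinary method of slices: FS = Σ[c'·Δl_i + (W_i cosα_i − u_i·Δl_i)·tanφ'] / Σ W_i sinα_i, with Δl_i = b_i / cosα_i.
Slice 1: Δl = 2.9/cos(-0.1°) = 2.900 m; N'_1 = 119·cos(-0.1°) − 4·2.900 = 107.4; c'Δl = 22.04; W sinα = -0.2
Slice 2: Δl = 2.6/cos13.9° = 2.678 m; N'_2 = 265·cos13.9° − 19·2.678 = 206.3; c'Δl = 20.36; W sinα = 63.7
Slice 3: Δl = 2.7/cos28.3° = 3.067 m; N'_3 = 221·cos28.3° − 41·3.067 = 68.9; c'Δl = 23.31; W sinα = 104.8
Slice 4: Δl = 3.0/cos46.6° = 4.366 m; N'_4 = 117·cos46.6° − 15·4.366 = 14.9; c'Δl = 33.18; W sinα = 85.0
Σc'Δl = 98.9 kN/m; ΣN' = 397.5 kN/m; ΣW sinα = 253.2 kN/m
Resisting = 98.9 + 397.5·tan29.9° = 98.9 + 228.6 = 327.5 kN/m
FS = 327.5 / 253.2 = 1.293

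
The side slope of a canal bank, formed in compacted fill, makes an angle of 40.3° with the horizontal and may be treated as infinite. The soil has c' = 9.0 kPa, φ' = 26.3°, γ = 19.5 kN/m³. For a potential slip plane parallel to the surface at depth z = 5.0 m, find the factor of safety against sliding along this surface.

FS = 0.77

For an infinite slope with a slip plane parallel to the surface (no pore pressure): FS = [c' + γz cos²β tanφ'] / [γz sinβ cosβ].
γz = 19.5·5.0 = 97.50 kN/m²
Numerator = 9.0 + 97.50·cos²40.3°·tan26.3° = 9.0 + 97.50·0.5817·0.4942 = 37.029 kPa
Denominator = 97.50·sin40.3°·cos40.3° = 97.50·0.6468·0.7627 = 48.095 kPa
FS = 37.029 / 48.095 = 0.770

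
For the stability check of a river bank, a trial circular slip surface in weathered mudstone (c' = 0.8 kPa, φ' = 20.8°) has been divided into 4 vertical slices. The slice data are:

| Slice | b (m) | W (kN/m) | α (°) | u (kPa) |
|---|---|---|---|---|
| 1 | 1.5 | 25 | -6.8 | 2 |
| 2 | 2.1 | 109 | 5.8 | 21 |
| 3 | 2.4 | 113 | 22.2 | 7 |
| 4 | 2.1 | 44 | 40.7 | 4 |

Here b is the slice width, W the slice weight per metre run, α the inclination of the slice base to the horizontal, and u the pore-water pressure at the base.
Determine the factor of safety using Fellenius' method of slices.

Ordinary method of slices: FS = Σ[c'·Δl_i + (W_i cosα_i − u_i·Δl_i)·tanφ'] / Σ W_i sinα_i, with Δl_i = b_i / cosα_i.
Slice 1: Δl = 1.5/cos(-6.8°) = 1.511 m; N'_1 = 25·cos(-6.8°) − 2·1.511 = 21.8; c'Δl = 1.21; W sinα = -3.0
Slice 2: Δl = 2.1/cos5.8° = 2.111 m; N'_2 = 109·cos5.8° − 21·2.111 = 64.1; c'Δl = 1.69; W sinα = 11.0
Slice 3: Δl = 2.4/cos22.2° = 2.592 m; N'_3 = 113·cos22.2° − 7·2.592 = 86.5; c'Δl = 2.07; W sinα = 42.7
Slice 4: Δl = 2.1/cos40.7° = 2.770 m; N'_4 = 44·cos40.7° − 4·2.770 = 22.3; c'Δl = 2.22; W sinα = 28.7
Σc'Δl = 7.2 kN/m; ΣN' = 194.7 kN/m; ΣW sinα = 79.4 kN/m
Resisting = 7.2 + 194.7·tan20.8° = 7.2 + 73.9 = 81.1 kN/m
FS = 81.1 / 79.4 = 1.021

FS = 1.02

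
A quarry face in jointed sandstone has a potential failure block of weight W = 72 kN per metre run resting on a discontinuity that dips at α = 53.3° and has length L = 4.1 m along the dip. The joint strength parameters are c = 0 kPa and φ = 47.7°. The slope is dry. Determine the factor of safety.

FS = 0.82

Resolving the block weight along and normal to the plane and applying the Mohr–Coulomb strength on the joint:
N' = W cosα = 72·cos53.3° = 43.0 kN/m
Driving force T = W sinα = 72·sin53.3° = 57.7 kN/m
Resisting force R = c·L + N'·tanφ = 0·4.1 + 43.0·tan47.7° = 0.0 + 47.3 = 47.3 kN/m
FS = R / T = 47.3 / 57.7 = 0.819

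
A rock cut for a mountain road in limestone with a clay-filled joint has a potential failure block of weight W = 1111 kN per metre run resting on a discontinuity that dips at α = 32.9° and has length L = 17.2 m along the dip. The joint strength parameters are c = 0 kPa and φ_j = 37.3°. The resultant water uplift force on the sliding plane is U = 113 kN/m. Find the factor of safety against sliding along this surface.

FS = 1.03

Resolving the block weight along and normal to the plane and applying the Mohr–Coulomb strength on the joint:
N' = W cosα − U = 1111·cos32.9° − 113 = 819.8 kN/m
Driving force T = W sinα = 1111·sin32.9° = 603.5 kN/m
Resisting force R = c·L + N'·tanφ_j = 0·17.2 + 819.8·tan37.3° = 0.0 + 624.5 = 624.5 kN/m
FS = R / T = 624.5 / 603.5 = 1.035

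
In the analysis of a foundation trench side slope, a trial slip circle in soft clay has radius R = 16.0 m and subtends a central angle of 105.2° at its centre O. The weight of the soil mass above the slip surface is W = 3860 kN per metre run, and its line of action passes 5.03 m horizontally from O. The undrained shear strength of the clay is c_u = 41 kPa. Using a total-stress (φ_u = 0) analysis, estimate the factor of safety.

FS = 0.99

Taking moments about the centre O, the resisting moment is provided by the undrained shear strength acting along the arc:
Arc length L_a = R·θ = 16.0·(105.2°·π/180) = 16.0·1.8361 = 29.38 m
M_R = c_u·L_a·R = 41·29.38·16.0 = 19271.6 kN·m/m
M_D = W·d = 3860·5.03 = 19415.8 kN·m/m
FS = M_R / M_D = 19271.6 / 19415.8 = 0.993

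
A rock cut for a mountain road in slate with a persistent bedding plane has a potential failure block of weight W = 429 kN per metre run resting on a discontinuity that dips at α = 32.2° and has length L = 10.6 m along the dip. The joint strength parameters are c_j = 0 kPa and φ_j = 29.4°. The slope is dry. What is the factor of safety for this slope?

FS = 0.89

Resolving the block weight along and normal to the plane and applying the Mohr–Coulomb strength on the joint:
N' = W cosα = 429·cos32.2° = 363.0 kN/m
Driving force T = W sinα = 429·sin32.2° = 228.6 kN/m
Resisting force R = c_j·L + N'·tanφ_j = 0·10.6 + 363.0·tan29.4° = 0.0 + 204.5 = 204.5 kN/m
FS = R / T = 204.5 / 228.6 = 0.895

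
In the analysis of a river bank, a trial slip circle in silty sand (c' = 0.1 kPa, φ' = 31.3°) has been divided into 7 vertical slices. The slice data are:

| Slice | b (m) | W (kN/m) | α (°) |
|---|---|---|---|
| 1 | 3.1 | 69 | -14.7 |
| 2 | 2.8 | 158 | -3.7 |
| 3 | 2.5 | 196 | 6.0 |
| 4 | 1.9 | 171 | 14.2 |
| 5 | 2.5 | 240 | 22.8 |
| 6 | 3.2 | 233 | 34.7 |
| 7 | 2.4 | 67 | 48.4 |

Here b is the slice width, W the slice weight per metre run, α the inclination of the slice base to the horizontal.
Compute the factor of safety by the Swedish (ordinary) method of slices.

Ordinary method of slices: FS = Σ[c'·Δl_i + (W_i cosα_i)·tanφ'] / Σ W_i sinα_i, with Δl_i = b_i / cosα_i.
Slice 1: Δl = 3.1/cos(-14.7°) = 3.205 m; N'_1 = 69·cos(-14.7°) = 66.7; c'Δl = 0.32; W sinα = -17.5
Slice 2: Δl = 2.8/cos(-3.7°) = 2.806 m; N'_2 = 158·cos(-3.7°) = 157.7; c'Δl = 0.28; W sinα = -10.2
Slice 3: Δl = 2.5/cos6.0° = 2.514 m; N'_3 = 196·cos6.0° = 194.9; c'Δl = 0.25; W sinα = 20.5
Slice 4: Δl = 1.9/cos14.2° = 1.960 m; N'_4 = 171·cos14.2° = 165.8; c'Δl = 0.20; W sinα = 41.9
Slice 5: Δl = 2.5/cos22.8° = 2.712 m; N'_5 = 240·cos22.8° = 221.2; c'Δl = 0.27; W sinα = 93.0
Slice 6: Δl = 3.2/cos34.7° = 3.892 m; N'_6 = 233·cos34.7° = 191.6; c'Δl = 0.39; W sinα = 132.6
Slice 7: Δl = 2.4/cos48.4° = 3.615 m; N'_7 = 67·cos48.4° = 44.5; c'Δl = 0.36; W sinα = 50.1
Σc'Δl = 2.1 kN/m; ΣN' = 1042.4 kN/m; ΣW sinα = 310.5 kN/m
Resisting = 2.1 + 1042.4·tan31.3° = 2.1 + 633.8 = 635.9 kN/m
FS = 635.9 / 310.5 = 2.048

FS = 2.05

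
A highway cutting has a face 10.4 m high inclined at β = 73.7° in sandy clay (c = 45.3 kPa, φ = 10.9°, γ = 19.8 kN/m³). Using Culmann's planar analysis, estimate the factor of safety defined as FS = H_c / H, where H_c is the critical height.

FS = 1.53

H_c = (4c/γ) · sinβ cosφ / [1 − cos(β − φ)]
    = (4·45.3/19.8) · sin73.7°·cos10.9° / [1 − cos62.8°]
    = 9.152 · 0.9425 / 0.5429 = 15.89 m
FS = H_c / H = 15.89 / 10.4 = 1.528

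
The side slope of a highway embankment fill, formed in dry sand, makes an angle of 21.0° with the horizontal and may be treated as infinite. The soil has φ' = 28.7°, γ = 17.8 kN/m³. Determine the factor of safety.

For a dry cohesionless infinite slope the factor of safety is FS = tanφ' / tanβ.
FS = tan28.7° / tan21.0° = 0.5475 / 0.3839 = 1.426

FS = 1.43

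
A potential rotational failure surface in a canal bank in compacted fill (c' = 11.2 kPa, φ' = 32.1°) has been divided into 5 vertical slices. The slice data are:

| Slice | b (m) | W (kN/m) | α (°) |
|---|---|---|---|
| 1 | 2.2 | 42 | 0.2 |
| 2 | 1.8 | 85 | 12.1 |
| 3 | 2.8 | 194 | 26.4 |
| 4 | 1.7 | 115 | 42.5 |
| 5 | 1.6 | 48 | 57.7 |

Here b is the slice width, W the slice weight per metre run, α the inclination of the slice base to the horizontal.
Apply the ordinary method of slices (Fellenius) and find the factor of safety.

FS = 1.78

Ordinary method of slices: FS = Σ[c'·Δl_i + (W_i cosα_i)·tanφ'] / Σ W_i sinα_i, with Δl_i = b_i / cosα_i.
Slice 1: Δl = 2.2/cos0.2° = 2.200 m; N'_1 = 42·cos0.2° = 42.0; c'Δl = 24.64; W sinα = 0.1
Slice 2: Δl = 1.8/cos12.1° = 1.841 m; N'_2 = 85·cos12.1° = 83.1; c'Δl = 20.62; W sinα = 17.8
Slice 3: Δl = 2.8/cos26.4° = 3.126 m; N'_3 = 194·cos26.4° = 173.8; c'Δl = 35.01; W sinα = 86.3
Slice 4: Δl = 1.7/cos42.5° = 2.306 m; N'_4 = 115·cos42.5° = 84.8; c'Δl = 25.82; W sinα = 77.7
Slice 5: Δl = 1.6/cos57.7° = 2.994 m; N'_5 = 48·cos57.7° = 25.6; c'Δl = 33.54; W sinα = 40.6
Σc'Δl = 139.6 kN/m; ΣN' = 409.3 kN/m; ΣW sinα = 222.5 kN/m
Resisting = 139.6 + 409.3·tan32.1° = 139.6 + 256.8 = 396.4 kN/m
FS = 396.4 / 222.5 = 1.782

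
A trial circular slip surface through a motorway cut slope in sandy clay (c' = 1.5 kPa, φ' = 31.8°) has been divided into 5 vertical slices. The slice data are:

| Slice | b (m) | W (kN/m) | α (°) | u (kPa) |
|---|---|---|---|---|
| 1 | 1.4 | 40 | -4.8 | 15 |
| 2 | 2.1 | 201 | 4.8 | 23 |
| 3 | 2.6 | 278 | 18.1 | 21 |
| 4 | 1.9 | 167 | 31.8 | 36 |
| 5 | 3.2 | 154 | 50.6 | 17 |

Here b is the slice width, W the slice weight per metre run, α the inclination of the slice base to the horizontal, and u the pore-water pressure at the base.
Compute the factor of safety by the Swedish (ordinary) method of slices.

Ordinary method of slices: FS = Σ[c'·Δl_i + (W_i cosα_i − u_i·Δl_i)·tanφ'] / Σ W_i sinα_i, with Δl_i = b_i / cosα_i.
Slice 1: Δl = 1.4/cos(-4.8°) = 1.405 m; N'_1 = 40·cos(-4.8°) − 15·1.405 = 18.8; c'Δl = 2.11; W sinα = -3.3
Slice 2: Δl = 2.1/cos4.8° = 2.107 m; N'_2 = 201·cos4.8° − 23·2.107 = 151.8; c'Δl = 3.16; W sinα = 16.8
Slice 3: Δl = 2.6/cos18.1° = 2.735 m; N'_3 = 278·cos18.1° − 21·2.735 = 206.8; c'Δl = 4.10; W sinα = 86.4
Slice 4: Δl = 1.9/cos31.8° = 2.236 m; N'_4 = 167·cos31.8° − 36·2.236 = 61.5; c'Δl = 3.35; W sinα = 88.0
Slice 5: Δl = 3.2/cos50.6° = 5.042 m; N'_5 = 154·cos50.6° − 17·5.042 = 12.0; c'Δl = 7.56; W sinα = 119.0
Σc'Δl = 20.3 kN/m; ΣN' = 450.9 kN/m; ΣW sinα = 306.8 kN/m
Resisting = 20.3 + 450.9·tan31.8° = 20.3 + 279.6 = 299.9 kN/m
FS = 299.9 / 306.8 = 0.977

FS = 0.98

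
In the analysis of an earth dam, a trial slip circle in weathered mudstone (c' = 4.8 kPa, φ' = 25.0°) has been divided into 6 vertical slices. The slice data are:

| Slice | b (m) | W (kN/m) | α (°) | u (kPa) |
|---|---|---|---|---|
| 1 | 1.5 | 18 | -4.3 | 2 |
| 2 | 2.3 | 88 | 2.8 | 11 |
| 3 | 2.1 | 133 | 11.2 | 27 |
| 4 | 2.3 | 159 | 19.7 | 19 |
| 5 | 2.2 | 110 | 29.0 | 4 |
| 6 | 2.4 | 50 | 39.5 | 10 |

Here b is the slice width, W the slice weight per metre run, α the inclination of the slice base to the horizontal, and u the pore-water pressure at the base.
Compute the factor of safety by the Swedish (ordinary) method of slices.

Ordinary method of slices: FS = Σ[c'·Δl_i + (W_i cosα_i − u_i·Δl_i)·tanφ'] / Σ W_i sinα_i, with Δl_i = b_i / cosα_i.
Slice 1: Δl = 1.5/cos(-4.3°) = 1.504 m; N'_1 = 18·cos(-4.3°) − 2·1.504 = 14.9; c'Δl = 7.22; W sinα = -1.3
Slice 2: Δl = 2.3/cos2.8° = 2.303 m; N'_2 = 88·cos2.8° − 11·2.303 = 62.6; c'Δl = 11.05; W sinα = 4.3
Slice 3: Δl = 2.1/cos11.2° = 2.141 m; N'_3 = 133·cos11.2° − 27·2.141 = 72.7; c'Δl = 10.28; W sinα = 25.8
Slice 4: Δl = 2.3/cos19.7° = 2.443 m; N'_4 = 159·cos19.7° − 19·2.443 = 103.3; c'Δl = 11.73; W sinα = 53.6
Slice 5: Δl = 2.2/cos29.0° = 2.515 m; N'_5 = 110·cos29.0° − 4·2.515 = 86.1; c'Δl = 12.07; W sinα = 53.3
Slice 6: Δl = 2.4/cos39.5° = 3.110 m; N'_6 = 50·cos39.5° − 10·3.110 = 7.5; c'Δl = 14.93; W sinα = 31.8
Σc'Δl = 67.3 kN/m; ΣN' = 347.1 kN/m; ΣW sinα = 167.5 kN/m
Resisting = 67.3 + 347.1·tan25.0° = 67.3 + 161.8 = 229.1 kN/m
FS = 229.1 / 167.5 = 1.368

FS = 1.37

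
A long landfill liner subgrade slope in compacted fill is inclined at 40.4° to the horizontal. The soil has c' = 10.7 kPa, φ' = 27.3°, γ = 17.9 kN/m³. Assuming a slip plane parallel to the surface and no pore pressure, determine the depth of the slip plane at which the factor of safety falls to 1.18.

z = 2.11 m

Setting FS = 1.18 in FS = [c' + γz cos²β tanφ'] / [γz sinβ cosβ] and solving for z:
z = c' / [γ cosβ (FS·sinβ − cosβ·tanφ')]
  = 10.7 / [17.9·cos40.4°·(1.18·sin40.4° − cos40.4°·tan27.3°)]
  = 10.7 / [17.9·0.7615·(1.18·0.6481 − 0.7615·0.5161)]
  = 10.7 / 5.0671 = 2.112 m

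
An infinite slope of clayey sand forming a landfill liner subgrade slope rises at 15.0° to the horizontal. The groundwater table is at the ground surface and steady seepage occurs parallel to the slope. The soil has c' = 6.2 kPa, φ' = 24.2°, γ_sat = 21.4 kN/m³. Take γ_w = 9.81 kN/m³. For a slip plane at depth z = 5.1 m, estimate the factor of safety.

With seepage parallel to the slope and the water table at the surface, the effective normal stress on the slip plane uses the buoyant unit weight γ' = γ_sat − γ_w while the driving shear stress uses γ_sat:
FS = [c' + γ' z cos²β tanφ'] / [γ_sat z sinβ cosβ]
γ' = 21.4 − 9.81 = 11.59 kN/m³
Numerator = 6.2 + 11.59·5.1·cos²15.0°·tan24.2° = 6.2 + 11.59·5.1·0.9330·0.4494 = 30.985 kPa
Denominator = 21.4·5.1·sin15.0°·cos15.0° = 21.4·5.1·0.2588·0.9659 = 27.285 kPa
FS = 30.985 / 27.285 = 1.136

FS = 1.14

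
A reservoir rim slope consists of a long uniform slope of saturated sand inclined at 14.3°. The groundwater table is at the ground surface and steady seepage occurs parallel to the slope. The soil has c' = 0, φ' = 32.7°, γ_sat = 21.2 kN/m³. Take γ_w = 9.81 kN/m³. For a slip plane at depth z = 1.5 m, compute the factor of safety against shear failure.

With seepage parallel to the slope and the water table at the surface, the effective normal stress on the slip plane uses the buoyant unit weight γ' = γ_sat − γ_w while the driving shear stress uses γ_sat:
FS = [c' + γ' z cos²β tanφ'] / [γ_sat z sinβ cosβ]
(For c' = 0 this reduces to FS = (γ'/γ_sat)·tanφ'/tanβ.)
γ' = 21.2 − 9.81 = 11.39 kN/m³
Numerator = 0.0 + 11.39·1.5·cos²14.3°·tan32.7° = 0.0 + 11.39·1.5·0.9390·0.6420 = 10.299 kPa
Denominator = 21.2·1.5·sin14.3°·cos14.3° = 21.2·1.5·0.2470·0.9690 = 7.611 kPa
FS = 10.299 / 7.611 = 1.353

FS = 1.35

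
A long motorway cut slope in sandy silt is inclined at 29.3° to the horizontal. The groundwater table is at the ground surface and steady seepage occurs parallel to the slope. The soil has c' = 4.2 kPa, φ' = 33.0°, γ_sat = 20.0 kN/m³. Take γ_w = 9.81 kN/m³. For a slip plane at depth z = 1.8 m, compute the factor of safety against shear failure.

FS = 0.86

With seepage parallel to the slope and the water table at the surface, the effective normal stress on the slip plane uses the buoyant unit weight γ' = γ_sat − γ_w while the driving shear stress uses γ_sat:
FS = [c' + γ' z cos²β tanφ'] / [γ_sat z sinβ cosβ]
γ' = 20.0 − 9.81 = 10.19 kN/m³
Numerator = 4.2 + 10.19·1.8·cos²29.3°·tan33.0° = 4.2 + 10.19·1.8·0.7605·0.6494 = 13.259 kPa
Denominator = 20.0·1.8·sin29.3°·cos29.3° = 20.0·1.8·0.4894·0.8721 = 15.364 kPa
FS = 13.259 / 15.364 = 0.863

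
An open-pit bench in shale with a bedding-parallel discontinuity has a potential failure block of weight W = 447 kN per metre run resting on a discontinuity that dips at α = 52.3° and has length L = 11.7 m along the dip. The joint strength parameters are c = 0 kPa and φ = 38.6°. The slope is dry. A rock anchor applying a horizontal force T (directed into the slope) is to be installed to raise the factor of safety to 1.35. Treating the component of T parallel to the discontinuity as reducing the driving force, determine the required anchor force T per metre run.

Resolving forces along and normal to the sliding plane, with the horizontal anchor force T adding T·sinα to the effective normal force and T·cosα acting up the plane against the driving force:
FS = [cL + (W cosα + T sinα) tanφ] / [W sinα − T cosα]
Without the anchor: N' = 273.4 kN/m, driving T_d = 353.7 kN/m, resisting R = 0·11.7 + 273.4·tan38.6° = 218.2 kN/m, FS = 0.62.
Setting FS = 1.35 and solving for T:
1.35·(353.7 − T cos52.3°) = 218.2 + T sin52.3°·tan38.6°
T·(sin52.3°·tan38.6° + 1.35·cos52.3°) = 1.35·353.7 − 218.2
T·(0.7912·0.7983 + 1.35·0.6115) = 477.5 − 218.2 = 259.2
T·1.4572 = 259.2
T = 177.9 kN/m

T = 178 kN/m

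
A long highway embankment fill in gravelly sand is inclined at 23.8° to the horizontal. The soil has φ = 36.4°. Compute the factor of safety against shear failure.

For a dry cohesionless infinite slope the factor of safety is FS = tanφ / tanβ.
FS = tan36.4° / tan23.8° = 0.7373 / 0.4411 = 1.672

FS = 1.67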